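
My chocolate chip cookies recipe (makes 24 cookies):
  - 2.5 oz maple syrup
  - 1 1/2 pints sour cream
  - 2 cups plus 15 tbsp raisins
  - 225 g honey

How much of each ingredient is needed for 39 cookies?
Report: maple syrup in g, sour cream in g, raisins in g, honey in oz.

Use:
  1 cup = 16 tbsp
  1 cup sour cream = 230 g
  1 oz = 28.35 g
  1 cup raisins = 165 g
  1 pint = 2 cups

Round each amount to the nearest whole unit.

Scaling factor: 39/24 = 13/8 = 1.625.
maple syrup: 2.5 oz × 13/8 × 28.35 g/oz ≈ 115 g
sour cream: 1.5 pint × 13/8 × 2 cup/pint × 230 g/cup ≈ 1121 g
raisins: (2 cup + 15 tbsp = 2.9375 cup) × 13/8 × 165 g/cup ≈ 788 g
honey: 225 g × 13/8 ÷ 28.35 g/oz ≈ 13 oz

maple syrup: 115 g; sour cream: 1121 g; raisins: 788 g; honey: 13 oz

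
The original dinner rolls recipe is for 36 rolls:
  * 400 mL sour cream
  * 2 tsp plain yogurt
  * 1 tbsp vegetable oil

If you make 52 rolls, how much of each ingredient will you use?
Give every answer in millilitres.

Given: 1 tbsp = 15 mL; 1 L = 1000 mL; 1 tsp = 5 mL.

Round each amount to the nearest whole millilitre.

Scaling factor: 52/36 = 13/9.
sour cream: 400 mL × 13/9 ≈ 578 mL
plain yogurt: 2 tsp × 13/9 × 5 mL/tsp ≈ 14 mL
vegetable oil: 1 tbsp × 13/9 × 15 mL/tbsp ≈ 22 mL

sour cream: 578 mL; plain yogurt: 14 mL; vegetable oil: 22 mL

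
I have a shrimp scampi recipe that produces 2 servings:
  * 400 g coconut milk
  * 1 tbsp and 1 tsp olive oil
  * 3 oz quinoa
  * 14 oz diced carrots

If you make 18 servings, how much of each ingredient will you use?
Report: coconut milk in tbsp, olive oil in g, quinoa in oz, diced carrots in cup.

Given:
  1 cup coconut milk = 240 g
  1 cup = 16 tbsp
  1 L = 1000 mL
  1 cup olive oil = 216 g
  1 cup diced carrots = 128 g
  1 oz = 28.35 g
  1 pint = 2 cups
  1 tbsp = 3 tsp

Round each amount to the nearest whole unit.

coconut milk: 240 tbsp; olive oil: 162 g; quinoa: 27 oz; diced carrots: 28 cup

Scaling factor: 18/2 = 9.
coconut milk: 400 g × 9 ÷ 240 g/cup × 16 tbsp/cup = 240 tbsp
olive oil: (1 tbsp + 1 tsp = 4/3 tbsp) × 9 ÷ 16 tbsp/cup × 216 g/cup = 162 g
quinoa: 3 oz × 9 = 27 oz
diced carrots: 14 oz × 9 × 28.35 g/oz ÷ 128 g/cup ≈ 28 cup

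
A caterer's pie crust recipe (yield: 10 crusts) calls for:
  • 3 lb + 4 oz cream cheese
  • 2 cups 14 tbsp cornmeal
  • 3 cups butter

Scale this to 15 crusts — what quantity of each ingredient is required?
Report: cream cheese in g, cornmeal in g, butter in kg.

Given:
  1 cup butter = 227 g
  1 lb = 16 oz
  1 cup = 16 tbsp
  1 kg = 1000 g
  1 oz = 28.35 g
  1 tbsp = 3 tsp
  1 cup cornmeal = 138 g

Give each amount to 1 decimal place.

cream cheese: 2211.3 g; cornmeal: 595.1 g; butter: 1.0 kg

Scaling factor: 15/10 = 3/2 = 1.5.
cream cheese: (3 lb + 4 oz = 3.25 lb) × 3/2 × 16 oz/lb × 28.35 g/oz = 2211.3 g
cornmeal: (2 cup + 14 tbsp = 2.875 cup) × 3/2 × 138 g/cup ≈ 595.1 g
butter: 3 cup × 3/2 × 227 g/cup ÷ 1000 g/kg ≈ 1.0 kg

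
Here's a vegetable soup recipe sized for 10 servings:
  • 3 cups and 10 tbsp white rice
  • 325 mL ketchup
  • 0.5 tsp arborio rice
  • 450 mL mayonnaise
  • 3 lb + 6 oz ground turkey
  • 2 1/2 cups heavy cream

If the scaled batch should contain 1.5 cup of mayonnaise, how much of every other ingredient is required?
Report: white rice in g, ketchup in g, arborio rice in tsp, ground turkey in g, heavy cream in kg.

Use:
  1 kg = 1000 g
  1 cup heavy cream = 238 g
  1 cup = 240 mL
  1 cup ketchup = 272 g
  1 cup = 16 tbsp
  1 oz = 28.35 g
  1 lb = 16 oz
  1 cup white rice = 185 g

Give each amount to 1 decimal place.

white rice: 536.5 g; ketchup: 294.7 g; arborio rice: 0.4 tsp; ground turkey: 1224.7 g; heavy cream: 0.5 kg

The original recipe has 1.875 cup of mayonnaise, so the scaling factor is 1.5 ÷ 1.875 = 4/5 = 0.8.
white rice: (3 cup + 10 tbsp = 3.625 cup) × 4/5 × 185 g/cup = 536.5 g
ketchup: 325 mL × 4/5 ÷ 240 mL/cup × 272 g/cup ≈ 294.7 g
arborio rice: 0.5 tsp × 4/5 = 0.4 tsp
ground turkey: (3 lb + 6 oz = 3.375 lb) × 4/5 × 16 oz/lb × 28.35 g/oz ≈ 1224.7 g
heavy cream: 2.5 cup × 4/5 × 238 g/cup ÷ 1000 g/kg ≈ 0.5 kg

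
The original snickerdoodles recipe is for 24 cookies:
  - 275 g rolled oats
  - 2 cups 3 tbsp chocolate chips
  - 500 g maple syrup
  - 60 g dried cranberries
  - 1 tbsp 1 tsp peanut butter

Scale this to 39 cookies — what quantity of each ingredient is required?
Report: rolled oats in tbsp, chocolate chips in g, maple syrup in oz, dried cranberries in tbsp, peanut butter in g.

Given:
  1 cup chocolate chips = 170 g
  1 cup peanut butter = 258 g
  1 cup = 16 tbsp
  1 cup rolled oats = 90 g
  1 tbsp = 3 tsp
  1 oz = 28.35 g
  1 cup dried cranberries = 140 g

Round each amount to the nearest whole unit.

rolled oats: 79 tbsp; chocolate chips: 604 g; maple syrup: 29 oz; dried cranberries: 11 tbsp; peanut butter: 35 g

Scaling factor: 39/24 = 13/8 = 1.625.
rolled oats: 275 g × 13/8 ÷ 90 g/cup × 16 tbsp/cup ≈ 79 tbsp
chocolate chips: (2 cup + 3 tbsp = 2.1875 cup) × 13/8 × 170 g/cup ≈ 604 g
maple syrup: 500 g × 13/8 ÷ 28.35 g/oz ≈ 29 oz
dried cranberries: 60 g × 13/8 ÷ 140 g/cup × 16 tbsp/cup ≈ 11 tbsp
peanut butter: (1 tbsp + 1 tsp = 4/3 tbsp) × 13/8 ÷ 16 tbsp/cup × 258 g/cup ≈ 35 g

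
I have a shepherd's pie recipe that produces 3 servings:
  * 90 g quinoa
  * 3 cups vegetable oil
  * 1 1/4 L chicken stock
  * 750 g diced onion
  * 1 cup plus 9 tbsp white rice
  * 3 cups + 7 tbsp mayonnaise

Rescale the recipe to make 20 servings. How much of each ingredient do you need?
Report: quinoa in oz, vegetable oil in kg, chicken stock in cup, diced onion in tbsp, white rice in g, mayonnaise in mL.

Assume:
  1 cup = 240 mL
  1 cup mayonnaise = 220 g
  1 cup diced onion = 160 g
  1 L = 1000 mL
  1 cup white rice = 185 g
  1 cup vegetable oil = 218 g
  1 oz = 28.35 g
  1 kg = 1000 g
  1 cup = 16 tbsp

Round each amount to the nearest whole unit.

Scaling factor: 20/3.
quinoa: 90 g × 20/3 ÷ 28.35 g/oz ≈ 21 oz
vegetable oil: 3 cup × 20/3 × 218 g/cup ÷ 1000 g/kg ≈ 4 kg
chicken stock: 1.25 L × 20/3 × 1000 mL/L ÷ 240 mL/cup ≈ 35 cup
diced onion: 750 g × 20/3 ÷ 160 g/cup × 16 tbsp/cup = 500 tbsp
white rice: (1 cup + 9 tbsp = 1.5625 cup) × 20/3 × 185 g/cup ≈ 1927 g
mayonnaise: (3 cup + 7 tbsp = 3.4375 cup) × 20/3 × 240 mL/cup = 5500 mL

quinoa: 21 oz; vegetable oil: 4 kg; chicken stock: 35 cup; diced onion: 500 tbsp; white rice: 1927 g; mayonnaise: 5500 mL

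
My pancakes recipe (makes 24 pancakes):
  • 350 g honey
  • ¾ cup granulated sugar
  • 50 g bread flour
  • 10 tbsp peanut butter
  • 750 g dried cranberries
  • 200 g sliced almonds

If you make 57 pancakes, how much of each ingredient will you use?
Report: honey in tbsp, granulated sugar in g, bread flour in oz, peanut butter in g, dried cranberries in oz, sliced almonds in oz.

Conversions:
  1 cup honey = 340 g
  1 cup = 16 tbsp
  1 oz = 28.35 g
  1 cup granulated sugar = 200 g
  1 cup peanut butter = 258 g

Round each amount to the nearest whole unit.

Scaling factor: 57/24 = 19/8 = 2.375.
honey: 350 g × 19/8 ÷ 340 g/cup × 16 tbsp/cup ≈ 39 tbsp
granulated sugar: 0.75 cup × 19/8 × 200 g/cup ≈ 356 g
bread flour: 50 g × 19/8 ÷ 28.35 g/oz ≈ 4 oz
peanut butter: 10 tbsp × 19/8 ÷ 16 tbsp/cup × 258 g/cup ≈ 383 g
dried cranberries: 750 g × 19/8 ÷ 28.35 g/oz ≈ 63 oz
sliced almonds: 200 g × 19/8 ÷ 28.35 g/oz ≈ 17 oz

honey: 39 tbsp; granulated sugar: 356 g; bread flour: 4 oz; peanut butter: 383 g; dried cranberries: 63 oz; sliced almonds: 17 oz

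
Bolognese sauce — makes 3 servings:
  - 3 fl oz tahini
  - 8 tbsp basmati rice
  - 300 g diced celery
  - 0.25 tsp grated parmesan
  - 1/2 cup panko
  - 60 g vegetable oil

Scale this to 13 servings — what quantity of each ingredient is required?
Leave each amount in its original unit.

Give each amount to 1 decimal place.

tahini: 13.0 fl oz; basmati rice: 34.7 tbsp; diced celery: 1300.0 g; grated parmesan: 1.1 tsp; panko: 2.2 cup; vegetable oil: 260.0 g

Scaling factor: 13/3.
tahini: 3 fl oz × 13/3 = 13.0 fl oz
basmati rice: 8 tbsp × 13/3 ≈ 34.7 tbsp
diced celery: 300 g × 13/3 = 1300.0 g
grated parmesan: 0.25 tsp × 13/3 ≈ 1.1 tsp
panko: 0.5 cup × 13/3 ≈ 2.2 cup
vegetable oil: 60 g × 13/3 = 260.0 g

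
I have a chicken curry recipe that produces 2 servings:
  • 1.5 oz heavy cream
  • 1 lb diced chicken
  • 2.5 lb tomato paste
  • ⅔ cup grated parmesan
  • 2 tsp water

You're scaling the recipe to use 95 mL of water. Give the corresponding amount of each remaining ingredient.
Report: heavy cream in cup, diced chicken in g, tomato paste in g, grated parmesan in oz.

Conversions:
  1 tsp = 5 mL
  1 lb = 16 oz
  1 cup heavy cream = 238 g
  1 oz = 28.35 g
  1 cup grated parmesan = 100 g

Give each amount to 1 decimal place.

heavy cream: 1.7 cup; diced chicken: 4309.2 g; tomato paste: 10773.0 g; grated parmesan: 22.3 oz

The original recipe has 10 mL of water, so the scaling factor is 95 ÷ 10 = 19/2 = 9.5.
heavy cream: 1.5 oz × 19/2 × 28.35 g/oz ÷ 238 g/cup ≈ 1.7 cup
diced chicken: 1 lb × 19/2 × 16 oz/lb × 28.35 g/oz = 4309.2 g
tomato paste: 2.5 lb × 19/2 × 16 oz/lb × 28.35 g/oz = 10773.0 g
grated parmesan: 2/3 cup × 19/2 × 100 g/cup ÷ 28.35 g/oz ≈ 22.3 oz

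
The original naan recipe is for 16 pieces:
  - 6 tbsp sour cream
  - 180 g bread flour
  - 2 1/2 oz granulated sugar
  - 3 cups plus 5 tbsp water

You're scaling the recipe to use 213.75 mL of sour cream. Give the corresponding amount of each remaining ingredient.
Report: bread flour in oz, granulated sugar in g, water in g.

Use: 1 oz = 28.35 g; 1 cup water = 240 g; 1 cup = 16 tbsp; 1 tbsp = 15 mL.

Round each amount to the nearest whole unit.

bread flour: 15 oz; granulated sugar: 168 g; water: 1888 g

The original recipe has 90 mL of sour cream, so the scaling factor is 213.75 ÷ 90 = 19/8 = 2.375.
bread flour: 180 g × 19/8 ÷ 28.35 g/oz ≈ 15 oz
granulated sugar: 2.5 oz × 19/8 × 28.35 g/oz ≈ 168 g
water: (3 cup + 5 tbsp = 3.3125 cup) × 19/8 × 240 g/cup ≈ 1888 g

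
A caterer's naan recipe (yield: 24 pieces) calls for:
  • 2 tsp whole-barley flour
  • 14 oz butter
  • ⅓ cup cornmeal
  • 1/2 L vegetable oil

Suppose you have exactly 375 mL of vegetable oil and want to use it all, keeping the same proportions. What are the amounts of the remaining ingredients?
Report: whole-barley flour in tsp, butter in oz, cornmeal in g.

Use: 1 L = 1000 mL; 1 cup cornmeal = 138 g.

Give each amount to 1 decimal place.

The original recipe has 500 mL of vegetable oil, so the scaling factor is 375 ÷ 500 = 3/4 = 0.75.
whole-barley flour: 2 tsp × 3/4 = 1.5 tsp
butter: 14 oz × 3/4 = 10.5 oz
cornmeal: 1/3 cup × 3/4 × 138 g/cup = 34.5 g

whole-barley flour: 1.5 tsp; butter: 10.5 oz; cornmeal: 34.5 g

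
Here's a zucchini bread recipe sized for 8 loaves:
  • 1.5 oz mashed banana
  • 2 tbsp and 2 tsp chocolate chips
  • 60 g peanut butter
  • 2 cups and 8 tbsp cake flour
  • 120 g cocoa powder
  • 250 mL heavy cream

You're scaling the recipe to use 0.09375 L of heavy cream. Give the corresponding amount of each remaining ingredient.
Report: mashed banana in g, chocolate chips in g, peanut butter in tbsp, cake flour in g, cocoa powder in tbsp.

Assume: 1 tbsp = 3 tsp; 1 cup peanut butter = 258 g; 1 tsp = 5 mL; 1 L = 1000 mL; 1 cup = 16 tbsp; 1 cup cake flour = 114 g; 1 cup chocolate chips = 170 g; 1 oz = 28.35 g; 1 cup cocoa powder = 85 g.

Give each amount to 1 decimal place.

The original recipe has 0.25 L of heavy cream, so the scaling factor is 0.09375 ÷ 0.25 = 3/8 = 0.375.
mashed banana: 1.5 oz × 3/8 × 28.35 g/oz ≈ 15.9 g
chocolate chips: (2 tbsp + 2 tsp = 8/3 tbsp) × 3/8 ÷ 16 tbsp/cup × 170 g/cup ≈ 10.6 g
peanut butter: 60 g × 3/8 ÷ 258 g/cup × 16 tbsp/cup ≈ 1.4 tbsp
cake flour: (2 cup + 8 tbsp = 2.5 cup) × 3/8 × 114 g/cup ≈ 106.9 g
cocoa powder: 120 g × 3/8 ÷ 85 g/cup × 16 tbsp/cup ≈ 8.5 tbsp

mashed banana: 15.9 g; chocolate chips: 10.6 g; peanut butter: 1.4 tbsp; cake flour: 106.9 g; cocoa powder: 8.5 tbsp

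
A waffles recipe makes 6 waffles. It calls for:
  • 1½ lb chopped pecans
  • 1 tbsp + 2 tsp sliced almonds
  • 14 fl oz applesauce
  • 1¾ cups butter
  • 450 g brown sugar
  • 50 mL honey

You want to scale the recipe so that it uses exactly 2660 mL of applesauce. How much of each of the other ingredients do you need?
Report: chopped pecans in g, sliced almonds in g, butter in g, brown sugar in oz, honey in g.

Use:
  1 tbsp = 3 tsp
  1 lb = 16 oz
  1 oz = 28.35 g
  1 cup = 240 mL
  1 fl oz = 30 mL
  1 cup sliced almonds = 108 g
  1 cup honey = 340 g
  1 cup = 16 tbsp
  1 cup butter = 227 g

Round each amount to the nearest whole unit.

The original recipe has 420 mL of applesauce, so the scaling factor is 2660 ÷ 420 = 19/3.
chopped pecans: 1.5 lb × 19/3 × 16 oz/lb × 28.35 g/oz ≈ 4309 g
sliced almonds: (1 tbsp + 2 tsp = 5/3 tbsp) × 19/3 ÷ 16 tbsp/cup × 108 g/cup ≈ 71 g
butter: 1.75 cup × 19/3 × 227 g/cup ≈ 2516 g
brown sugar: 450 g × 19/3 ÷ 28.35 g/oz ≈ 101 oz
honey: 50 mL × 19/3 ÷ 240 mL/cup × 340 g/cup ≈ 449 g

chopped pecans: 4309 g; sliced almonds: 71 g; butter: 2516 g; brown sugar: 101 oz; honey: 449 g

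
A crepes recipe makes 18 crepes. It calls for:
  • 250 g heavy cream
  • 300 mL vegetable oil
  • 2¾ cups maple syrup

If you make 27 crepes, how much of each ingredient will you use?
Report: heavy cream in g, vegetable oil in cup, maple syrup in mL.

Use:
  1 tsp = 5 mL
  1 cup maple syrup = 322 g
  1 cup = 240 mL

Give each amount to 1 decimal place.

Scaling factor: 27/18 = 3/2 = 1.5.
heavy cream: 250 g × 3/2 = 375.0 g
vegetable oil: 300 mL × 3/2 ÷ 240 mL/cup ≈ 1.9 cup
maple syrup: 2.75 cup × 3/2 × 240 mL/cup = 990.0 mL

heavy cream: 375.0 g; vegetable oil: 1.9 cup; maple syrup: 990.0 mL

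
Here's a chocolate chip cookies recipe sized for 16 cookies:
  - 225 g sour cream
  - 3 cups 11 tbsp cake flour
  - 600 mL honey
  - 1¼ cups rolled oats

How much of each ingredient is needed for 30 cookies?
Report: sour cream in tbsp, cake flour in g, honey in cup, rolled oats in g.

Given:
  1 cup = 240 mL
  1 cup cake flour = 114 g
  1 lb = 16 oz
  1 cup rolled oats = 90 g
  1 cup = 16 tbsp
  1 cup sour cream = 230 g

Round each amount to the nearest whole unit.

Scaling factor: 30/16 = 15/8 = 1.875.
sour cream: 225 g × 15/8 ÷ 230 g/cup × 16 tbsp/cup ≈ 29 tbsp
cake flour: (3 cup + 11 tbsp = 3.6875 cup) × 15/8 × 114 g/cup ≈ 788 g
honey: 600 mL × 15/8 ÷ 240 mL/cup ≈ 5 cup
rolled oats: 1.25 cup × 15/8 × 90 g/cup ≈ 211 g

sour cream: 29 tbsp; cake flour: 788 g; honey: 5 cup; rolled oats: 211 g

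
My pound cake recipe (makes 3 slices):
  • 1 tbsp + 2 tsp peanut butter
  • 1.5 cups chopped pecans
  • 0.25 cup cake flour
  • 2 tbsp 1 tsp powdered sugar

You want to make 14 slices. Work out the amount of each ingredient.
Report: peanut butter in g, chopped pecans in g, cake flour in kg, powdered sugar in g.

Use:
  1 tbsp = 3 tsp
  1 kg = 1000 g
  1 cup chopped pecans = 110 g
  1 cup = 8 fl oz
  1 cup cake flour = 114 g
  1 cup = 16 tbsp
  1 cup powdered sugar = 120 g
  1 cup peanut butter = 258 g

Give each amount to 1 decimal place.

peanut butter: 125.4 g; chopped pecans: 770.0 g; cake flour: 0.1 kg; powdered sugar: 81.7 g

Scaling factor: 14/3.
peanut butter: (1 tbsp + 2 tsp = 5/3 tbsp) × 14/3 ÷ 16 tbsp/cup × 258 g/cup ≈ 125.4 g
chopped pecans: 1.5 cup × 14/3 × 110 g/cup = 770.0 g
cake flour: 0.25 cup × 14/3 × 114 g/cup ÷ 1000 g/kg ≈ 0.1 kg
powdered sugar: (2 tbsp + 1 tsp = 7/3 tbsp) × 14/3 ÷ 16 tbsp/cup × 120 g/cup ≈ 81.7 g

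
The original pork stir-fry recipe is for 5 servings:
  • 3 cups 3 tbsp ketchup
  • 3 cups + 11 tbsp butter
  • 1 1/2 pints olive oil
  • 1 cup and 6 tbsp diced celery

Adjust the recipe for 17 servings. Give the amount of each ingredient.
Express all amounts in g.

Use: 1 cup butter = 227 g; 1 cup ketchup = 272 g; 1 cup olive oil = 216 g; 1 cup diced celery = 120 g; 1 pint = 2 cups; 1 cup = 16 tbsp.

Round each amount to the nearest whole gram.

ketchup: 2948 g; butter: 2846 g; olive oil: 2203 g; diced celery: 561 g

Scaling factor: 17/5 = 3.4.
ketchup: (3 cup + 3 tbsp = 3.1875 cup) × 17/5 × 272 g/cup ≈ 2948 g
butter: (3 cup + 11 tbsp = 3.6875 cup) × 17/5 × 227 g/cup ≈ 2846 g
olive oil: 1.5 pint × 17/5 × 2 cup/pint × 216 g/cup ≈ 2203 g
diced celery: (1 cup + 6 tbsp = 1.375 cup) × 17/5 × 120 g/cup = 561 g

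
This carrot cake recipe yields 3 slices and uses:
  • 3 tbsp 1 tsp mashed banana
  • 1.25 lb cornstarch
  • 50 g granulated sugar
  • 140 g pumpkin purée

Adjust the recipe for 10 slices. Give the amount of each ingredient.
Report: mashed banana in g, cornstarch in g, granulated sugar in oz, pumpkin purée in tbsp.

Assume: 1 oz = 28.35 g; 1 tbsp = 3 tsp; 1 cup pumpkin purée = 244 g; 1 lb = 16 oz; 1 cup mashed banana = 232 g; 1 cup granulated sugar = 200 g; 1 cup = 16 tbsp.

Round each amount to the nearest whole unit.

mashed banana: 161 g; cornstarch: 1890 g; granulated sugar: 6 oz; pumpkin purée: 31 tbsp

Scaling factor: 10/3.
mashed banana: (3 tbsp + 1 tsp = 10/3 tbsp) × 10/3 ÷ 16 tbsp/cup × 232 g/cup ≈ 161 g
cornstarch: 1.25 lb × 10/3 × 16 oz/lb × 28.35 g/oz = 1890 g
granulated sugar: 50 g × 10/3 ÷ 28.35 g/oz ≈ 6 oz
pumpkin purée: 140 g × 10/3 ÷ 244 g/cup × 16 tbsp/cup ≈ 31 tbsp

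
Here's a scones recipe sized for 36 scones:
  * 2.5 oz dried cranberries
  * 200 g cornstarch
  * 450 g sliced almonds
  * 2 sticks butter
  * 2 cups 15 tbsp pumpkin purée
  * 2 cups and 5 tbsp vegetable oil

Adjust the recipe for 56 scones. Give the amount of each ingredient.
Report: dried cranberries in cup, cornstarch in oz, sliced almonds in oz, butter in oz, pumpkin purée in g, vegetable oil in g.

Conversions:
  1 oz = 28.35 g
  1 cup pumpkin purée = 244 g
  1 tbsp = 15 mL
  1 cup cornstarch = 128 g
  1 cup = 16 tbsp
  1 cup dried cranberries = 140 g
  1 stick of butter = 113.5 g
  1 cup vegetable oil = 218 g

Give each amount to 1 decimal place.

dried cranberries: 0.8 cup; cornstarch: 11.0 oz; sliced almonds: 24.7 oz; butter: 12.5 oz; pumpkin purée: 1114.9 g; vegetable oil: 784.2 g

Scaling factor: 56/36 = 14/9.
dried cranberries: 2.5 oz × 14/9 × 28.35 g/oz ÷ 140 g/cup ≈ 0.8 cup
cornstarch: 200 g × 14/9 ÷ 28.35 g/oz ≈ 11.0 oz
sliced almonds: 450 g × 14/9 ÷ 28.35 g/oz ≈ 24.7 oz
butter: 2 stick × 14/9 × 113.5 g/stick ÷ 28.35 g/oz ≈ 12.5 oz
pumpkin purée: (2 cup + 15 tbsp = 2.9375 cup) × 14/9 × 244 g/cup ≈ 1114.9 g
vegetable oil: (2 cup + 5 tbsp = 2.3125 cup) × 14/9 × 218 g/cup ≈ 784.2 g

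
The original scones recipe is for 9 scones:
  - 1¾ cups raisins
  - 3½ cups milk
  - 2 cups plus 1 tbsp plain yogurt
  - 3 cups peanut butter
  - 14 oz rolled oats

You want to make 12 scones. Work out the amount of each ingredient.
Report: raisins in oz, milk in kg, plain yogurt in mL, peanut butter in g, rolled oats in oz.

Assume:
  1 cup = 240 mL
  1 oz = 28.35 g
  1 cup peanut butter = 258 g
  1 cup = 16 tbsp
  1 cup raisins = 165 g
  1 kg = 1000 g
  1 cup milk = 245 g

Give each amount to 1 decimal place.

Scaling factor: 12/9 = 4/3.
raisins: 1.75 cup × 4/3 × 165 g/cup ÷ 28.35 g/oz ≈ 13.6 oz
milk: 3.5 cup × 4/3 × 245 g/cup ÷ 1000 g/kg ≈ 1.1 kg
plain yogurt: (2 cup + 1 tbsp = 2.0625 cup) × 4/3 × 240 mL/cup = 660.0 mL
peanut butter: 3 cup × 4/3 × 258 g/cup = 1032.0 g
rolled oats: 14 oz × 4/3 ≈ 18.7 oz

raisins: 13.6 oz; milk: 1.1 kg; plain yogurt: 660.0 mL; peanut butter: 1032.0 g; rolled oats: 18.7 oz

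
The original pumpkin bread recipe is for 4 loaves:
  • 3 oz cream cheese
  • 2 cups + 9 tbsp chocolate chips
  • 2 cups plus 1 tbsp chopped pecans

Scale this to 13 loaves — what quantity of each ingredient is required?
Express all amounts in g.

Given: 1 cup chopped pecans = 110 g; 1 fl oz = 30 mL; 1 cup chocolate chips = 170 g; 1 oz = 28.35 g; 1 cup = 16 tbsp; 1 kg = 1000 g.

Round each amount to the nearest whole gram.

cream cheese: 276 g; chocolate chips: 1416 g; chopped pecans: 737 g

Scaling factor: 13/4 = 3.25.
cream cheese: 3 oz × 13/4 × 28.35 g/oz ≈ 276 g
chocolate chips: (2 cup + 9 tbsp = 2.5625 cup) × 13/4 × 170 g/cup ≈ 1416 g
chopped pecans: (2 cup + 1 tbsp = 2.0625 cup) × 13/4 × 110 g/cup ≈ 737 g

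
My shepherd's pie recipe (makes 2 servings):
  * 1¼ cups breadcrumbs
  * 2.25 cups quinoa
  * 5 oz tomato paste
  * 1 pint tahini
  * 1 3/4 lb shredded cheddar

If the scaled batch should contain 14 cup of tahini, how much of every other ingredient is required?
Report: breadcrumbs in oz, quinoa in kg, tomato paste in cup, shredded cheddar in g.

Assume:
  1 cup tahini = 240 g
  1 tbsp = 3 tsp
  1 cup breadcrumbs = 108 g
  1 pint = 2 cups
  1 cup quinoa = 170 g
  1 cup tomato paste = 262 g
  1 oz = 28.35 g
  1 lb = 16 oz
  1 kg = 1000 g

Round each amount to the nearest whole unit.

breadcrumbs: 33 oz; quinoa: 3 kg; tomato paste: 4 cup; shredded cheddar: 5557 g

The original recipe has 2 cup of tahini, so the scaling factor is 14 ÷ 2 = 7.
breadcrumbs: 1.25 cup × 7 × 108 g/cup ÷ 28.35 g/oz ≈ 33 oz
quinoa: 2.25 cup × 7 × 170 g/cup ÷ 1000 g/kg ≈ 3 kg
tomato paste: 5 oz × 7 × 28.35 g/oz ÷ 262 g/cup ≈ 4 cup
shredded cheddar: 1.75 lb × 7 × 16 oz/lb × 28.35 g/oz ≈ 5557 g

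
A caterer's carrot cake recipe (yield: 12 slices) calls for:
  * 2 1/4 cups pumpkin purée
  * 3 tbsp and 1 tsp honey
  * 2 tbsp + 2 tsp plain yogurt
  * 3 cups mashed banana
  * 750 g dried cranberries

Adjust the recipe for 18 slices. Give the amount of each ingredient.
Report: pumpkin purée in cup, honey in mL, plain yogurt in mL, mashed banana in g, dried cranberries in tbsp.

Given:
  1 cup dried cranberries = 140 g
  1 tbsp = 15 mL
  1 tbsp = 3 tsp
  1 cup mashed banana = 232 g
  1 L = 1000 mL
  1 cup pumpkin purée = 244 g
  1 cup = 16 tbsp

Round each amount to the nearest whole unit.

pumpkin purée: 3 cup; honey: 75 mL; plain yogurt: 60 mL; mashed banana: 1044 g; dried cranberries: 129 tbsp

Scaling factor: 18/12 = 3/2 = 1.5.
pumpkin purée: 2.25 cup × 3/2 ≈ 3 cup
honey: (3 tbsp + 1 tsp = 10/3 tbsp) × 3/2 × 15 mL/tbsp = 75 mL
plain yogurt: (2 tbsp + 2 tsp = 8/3 tbsp) × 3/2 × 15 mL/tbsp = 60 mL
mashed banana: 3 cup × 3/2 × 232 g/cup = 1044 g
dried cranberries: 750 g × 3/2 ÷ 140 g/cup × 16 tbsp/cup ≈ 129 tbsp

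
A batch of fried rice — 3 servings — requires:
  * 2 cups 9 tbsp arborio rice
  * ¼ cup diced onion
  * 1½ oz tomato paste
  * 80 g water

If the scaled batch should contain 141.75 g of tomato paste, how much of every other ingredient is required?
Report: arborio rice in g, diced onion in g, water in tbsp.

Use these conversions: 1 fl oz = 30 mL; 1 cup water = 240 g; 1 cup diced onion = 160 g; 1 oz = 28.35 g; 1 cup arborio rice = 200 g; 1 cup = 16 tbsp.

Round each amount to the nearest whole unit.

The original recipe has 42.525 g of tomato paste, so the scaling factor is 141.75 ÷ 42.525 = 10/3.
arborio rice: (2 cup + 9 tbsp = 2.5625 cup) × 10/3 × 200 g/cup ≈ 1708 g
diced onion: 0.25 cup × 10/3 × 160 g/cup ≈ 133 g
water: 80 g × 10/3 ÷ 240 g/cup × 16 tbsp/cup ≈ 18 tbsp

arborio rice: 1708 g; diced onion: 133 g; water: 18 tbsp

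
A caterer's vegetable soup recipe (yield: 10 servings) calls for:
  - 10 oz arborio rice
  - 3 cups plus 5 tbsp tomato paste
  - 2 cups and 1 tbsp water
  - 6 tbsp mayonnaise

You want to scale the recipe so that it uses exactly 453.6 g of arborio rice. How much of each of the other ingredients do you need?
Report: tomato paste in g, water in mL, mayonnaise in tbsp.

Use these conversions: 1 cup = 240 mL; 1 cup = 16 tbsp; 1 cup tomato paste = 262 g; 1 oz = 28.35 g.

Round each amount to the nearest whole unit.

tomato paste: 1389 g; water: 792 mL; mayonnaise: 10 tbsp

The original recipe has 283.5 g of arborio rice, so the scaling factor is 453.6 ÷ 283.5 = 8/5 = 1.6.
tomato paste: (3 cup + 5 tbsp = 3.3125 cup) × 8/5 × 262 g/cup ≈ 1389 g
water: (2 cup + 1 tbsp = 2.0625 cup) × 8/5 × 240 mL/cup = 792 mL
mayonnaise: 6 tbsp × 8/5 ≈ 10 tbsp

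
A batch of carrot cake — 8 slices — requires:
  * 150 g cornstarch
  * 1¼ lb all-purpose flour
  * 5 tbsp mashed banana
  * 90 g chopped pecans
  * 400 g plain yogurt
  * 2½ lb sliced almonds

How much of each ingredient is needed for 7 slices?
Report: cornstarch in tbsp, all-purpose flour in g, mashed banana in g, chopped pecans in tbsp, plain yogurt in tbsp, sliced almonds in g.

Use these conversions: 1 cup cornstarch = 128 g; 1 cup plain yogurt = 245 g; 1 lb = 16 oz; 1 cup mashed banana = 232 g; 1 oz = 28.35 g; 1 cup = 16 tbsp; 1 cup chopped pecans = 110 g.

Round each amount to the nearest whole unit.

Scaling factor: 7/8 = 0.875.
cornstarch: 150 g × 7/8 ÷ 128 g/cup × 16 tbsp/cup ≈ 16 tbsp
all-purpose flour: 1.25 lb × 7/8 × 16 oz/lb × 28.35 g/oz ≈ 496 g
mashed banana: 5 tbsp × 7/8 ÷ 16 tbsp/cup × 232 g/cup ≈ 63 g
chopped pecans: 90 g × 7/8 ÷ 110 g/cup × 16 tbsp/cup ≈ 11 tbsp
plain yogurt: 400 g × 7/8 ÷ 245 g/cup × 16 tbsp/cup ≈ 23 tbsp
sliced almonds: 2.5 lb × 7/8 × 16 oz/lb × 28.35 g/oz ≈ 992 g

cornstarch: 16 tbsp; all-purpose flour: 496 g; mashed banana: 63 g; chopped pecans: 11 tbsp; plain yogurt: 23 tbsp; sliced almonds: 992 g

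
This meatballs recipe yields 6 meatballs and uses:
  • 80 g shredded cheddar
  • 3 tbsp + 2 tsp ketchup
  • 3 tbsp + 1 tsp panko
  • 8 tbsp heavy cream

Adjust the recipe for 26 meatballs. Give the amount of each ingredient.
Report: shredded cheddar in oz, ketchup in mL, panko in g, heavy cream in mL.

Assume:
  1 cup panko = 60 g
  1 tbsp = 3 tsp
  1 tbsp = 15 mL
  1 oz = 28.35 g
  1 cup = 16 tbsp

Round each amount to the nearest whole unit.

shredded cheddar: 12 oz; ketchup: 238 mL; panko: 54 g; heavy cream: 520 mL

Scaling factor: 26/6 = 13/3.
shredded cheddar: 80 g × 13/3 ÷ 28.35 g/oz ≈ 12 oz
ketchup: (3 tbsp + 2 tsp = 11/3 tbsp) × 13/3 × 15 mL/tbsp ≈ 238 mL
panko: (3 tbsp + 1 tsp = 10/3 tbsp) × 13/3 ÷ 16 tbsp/cup × 60 g/cup ≈ 54 g
heavy cream: 8 tbsp × 13/3 × 15 mL/tbsp = 520 mL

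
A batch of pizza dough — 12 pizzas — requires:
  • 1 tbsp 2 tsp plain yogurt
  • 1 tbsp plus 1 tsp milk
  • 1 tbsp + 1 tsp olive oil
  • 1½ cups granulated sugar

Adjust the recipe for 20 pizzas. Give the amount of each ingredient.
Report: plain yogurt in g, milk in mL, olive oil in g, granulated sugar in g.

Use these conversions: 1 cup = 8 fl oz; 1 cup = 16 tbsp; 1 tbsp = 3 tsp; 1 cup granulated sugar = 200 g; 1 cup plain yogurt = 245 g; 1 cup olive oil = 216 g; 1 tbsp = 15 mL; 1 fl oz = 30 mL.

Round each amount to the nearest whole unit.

plain yogurt: 43 g; milk: 33 mL; olive oil: 30 g; granulated sugar: 500 g

Scaling factor: 20/12 = 5/3.
plain yogurt: (1 tbsp + 2 tsp = 5/3 tbsp) × 5/3 ÷ 16 tbsp/cup × 245 g/cup ≈ 43 g
milk: (1 tbsp + 1 tsp = 4/3 tbsp) × 5/3 × 15 mL/tbsp ≈ 33 mL
olive oil: (1 tbsp + 1 tsp = 4/3 tbsp) × 5/3 ÷ 16 tbsp/cup × 216 g/cup = 30 g
granulated sugar: 1.5 cup × 5/3 × 200 g/cup = 500 g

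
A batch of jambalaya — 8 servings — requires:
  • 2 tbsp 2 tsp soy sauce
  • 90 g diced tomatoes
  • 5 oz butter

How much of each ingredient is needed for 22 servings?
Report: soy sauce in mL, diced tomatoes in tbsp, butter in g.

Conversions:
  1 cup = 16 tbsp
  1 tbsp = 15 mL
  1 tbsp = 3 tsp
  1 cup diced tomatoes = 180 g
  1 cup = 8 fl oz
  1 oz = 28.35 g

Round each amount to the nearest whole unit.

soy sauce: 110 mL; diced tomatoes: 22 tbsp; butter: 390 g

Scaling factor: 22/8 = 11/4 = 2.75.
soy sauce: (2 tbsp + 2 tsp = 8/3 tbsp) × 11/4 × 15 mL/tbsp = 110 mL
diced tomatoes: 90 g × 11/4 ÷ 180 g/cup × 16 tbsp/cup = 22 tbsp
butter: 5 oz × 11/4 × 28.35 g/oz ≈ 390 g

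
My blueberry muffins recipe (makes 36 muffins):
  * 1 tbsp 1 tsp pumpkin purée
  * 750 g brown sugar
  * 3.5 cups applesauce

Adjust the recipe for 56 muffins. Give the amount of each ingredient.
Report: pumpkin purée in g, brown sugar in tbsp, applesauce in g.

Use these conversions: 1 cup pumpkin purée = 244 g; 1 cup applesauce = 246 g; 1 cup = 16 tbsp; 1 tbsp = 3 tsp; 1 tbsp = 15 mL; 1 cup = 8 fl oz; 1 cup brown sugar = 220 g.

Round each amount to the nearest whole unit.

pumpkin purée: 32 g; brown sugar: 85 tbsp; applesauce: 1339 g

Scaling factor: 56/36 = 14/9.
pumpkin purée: (1 tbsp + 1 tsp = 4/3 tbsp) × 14/9 ÷ 16 tbsp/cup × 244 g/cup ≈ 32 g
brown sugar: 750 g × 14/9 ÷ 220 g/cup × 16 tbsp/cup ≈ 85 tbsp
applesauce: 3.5 cup × 14/9 × 246 g/cup ≈ 1339 g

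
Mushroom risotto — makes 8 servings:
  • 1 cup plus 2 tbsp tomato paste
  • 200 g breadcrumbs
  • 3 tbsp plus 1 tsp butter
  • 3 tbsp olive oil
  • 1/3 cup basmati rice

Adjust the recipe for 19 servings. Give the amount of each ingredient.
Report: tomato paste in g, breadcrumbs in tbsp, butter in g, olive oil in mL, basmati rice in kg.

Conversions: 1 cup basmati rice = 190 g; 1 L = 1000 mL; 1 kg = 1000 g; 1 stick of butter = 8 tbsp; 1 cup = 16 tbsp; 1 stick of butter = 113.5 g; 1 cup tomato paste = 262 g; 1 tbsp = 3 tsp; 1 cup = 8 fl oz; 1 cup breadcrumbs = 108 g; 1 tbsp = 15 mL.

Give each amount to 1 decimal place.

tomato paste: 700.0 g; breadcrumbs: 70.4 tbsp; butter: 112.3 g; olive oil: 106.9 mL; basmati rice: 0.2 kg

Scaling factor: 19/8 = 2.375.
tomato paste: (1 cup + 2 tbsp = 1.125 cup) × 19/8 × 262 g/cup ≈ 700.0 g
breadcrumbs: 200 g × 19/8 ÷ 108 g/cup × 16 tbsp/cup ≈ 70.4 tbsp
butter: (3 tbsp + 1 tsp = 10/3 tbsp) × 19/8 ÷ 8 tbsp/stick × 113.5 g/stick ≈ 112.3 g
olive oil: 3 tbsp × 19/8 × 15 mL/tbsp ≈ 106.9 mL
basmati rice: 1/3 cup × 19/8 × 190 g/cup ÷ 1000 g/kg ≈ 0.2 kg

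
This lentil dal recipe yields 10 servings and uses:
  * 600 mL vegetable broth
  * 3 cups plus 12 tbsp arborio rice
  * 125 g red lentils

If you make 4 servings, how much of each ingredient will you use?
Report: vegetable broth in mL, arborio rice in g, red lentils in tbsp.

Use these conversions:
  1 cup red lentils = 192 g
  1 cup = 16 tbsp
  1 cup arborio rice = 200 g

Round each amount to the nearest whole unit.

vegetable broth: 240 mL; arborio rice: 300 g; red lentils: 4 tbsp

Scaling factor: 4/10 = 2/5 = 0.4.
vegetable broth: 600 mL × 2/5 = 240 mL
arborio rice: (3 cup + 12 tbsp = 3.75 cup) × 2/5 × 200 g/cup = 300 g
red lentils: 125 g × 2/5 ÷ 192 g/cup × 16 tbsp/cup ≈ 4 tbsp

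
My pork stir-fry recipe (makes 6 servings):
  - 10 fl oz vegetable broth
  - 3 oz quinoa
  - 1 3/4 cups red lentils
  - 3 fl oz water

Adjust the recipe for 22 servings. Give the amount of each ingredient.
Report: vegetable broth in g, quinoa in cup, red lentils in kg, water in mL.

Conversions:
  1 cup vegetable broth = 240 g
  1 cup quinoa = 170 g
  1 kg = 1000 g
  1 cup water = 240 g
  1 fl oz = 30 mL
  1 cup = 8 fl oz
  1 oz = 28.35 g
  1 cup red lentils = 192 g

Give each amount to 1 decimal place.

vegetable broth: 1100.0 g; quinoa: 1.8 cup; red lentils: 1.2 kg; water: 330.0 mL

Scaling factor: 22/6 = 11/3.
vegetable broth: 10 fl oz × 11/3 ÷ 8 fl oz/cup × 240 g/cup = 1100.0 g
quinoa: 3 oz × 11/3 × 28.35 g/oz ÷ 170 g/cup ≈ 1.8 cup
red lentils: 1.75 cup × 11/3 × 192 g/cup ÷ 1000 g/kg ≈ 1.2 kg
water: 3 fl oz × 11/3 × 30 mL/fl oz = 330.0 mL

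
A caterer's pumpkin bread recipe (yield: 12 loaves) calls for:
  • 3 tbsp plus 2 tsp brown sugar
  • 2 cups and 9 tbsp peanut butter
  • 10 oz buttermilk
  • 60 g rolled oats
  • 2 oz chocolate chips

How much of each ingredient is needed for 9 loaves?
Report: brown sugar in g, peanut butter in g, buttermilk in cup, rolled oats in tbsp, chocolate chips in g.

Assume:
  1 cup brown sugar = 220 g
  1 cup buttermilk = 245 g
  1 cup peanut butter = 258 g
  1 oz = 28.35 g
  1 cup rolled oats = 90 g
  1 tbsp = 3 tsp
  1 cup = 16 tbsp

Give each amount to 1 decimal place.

Scaling factor: 9/12 = 3/4 = 0.75.
brown sugar: (3 tbsp + 2 tsp = 11/3 tbsp) × 3/4 ÷ 16 tbsp/cup × 220 g/cup ≈ 37.8 g
peanut butter: (2 cup + 9 tbsp = 2.5625 cup) × 3/4 × 258 g/cup ≈ 495.8 g
buttermilk: 10 oz × 3/4 × 28.35 g/oz ÷ 245 g/cup ≈ 0.9 cup
rolled oats: 60 g × 3/4 ÷ 90 g/cup × 16 tbsp/cup = 8.0 tbsp
chocolate chips: 2 oz × 3/4 × 28.35 g/oz ≈ 42.5 g

brown sugar: 37.8 g; peanut butter: 495.8 g; buttermilk: 0.9 cup; rolled oats: 8.0 tbsp; chocolate chips: 42.5 g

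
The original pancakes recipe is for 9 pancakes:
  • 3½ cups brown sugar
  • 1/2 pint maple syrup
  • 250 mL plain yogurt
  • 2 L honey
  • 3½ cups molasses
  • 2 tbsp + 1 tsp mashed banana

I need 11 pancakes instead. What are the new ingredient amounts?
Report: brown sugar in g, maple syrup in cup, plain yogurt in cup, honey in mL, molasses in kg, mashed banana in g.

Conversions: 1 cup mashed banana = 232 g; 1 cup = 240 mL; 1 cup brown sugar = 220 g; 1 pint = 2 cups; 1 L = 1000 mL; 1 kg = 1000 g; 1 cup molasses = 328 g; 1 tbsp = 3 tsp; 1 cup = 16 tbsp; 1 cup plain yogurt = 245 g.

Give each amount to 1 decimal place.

Scaling factor: 11/9.
brown sugar: 3.5 cup × 11/9 × 220 g/cup ≈ 941.1 g
maple syrup: 0.5 pint × 11/9 × 2 cup/pint ≈ 1.2 cup
plain yogurt: 250 mL × 11/9 ÷ 240 mL/cup ≈ 1.3 cup
honey: 2 L × 11/9 × 1000 mL/L ≈ 2444.4 mL
molasses: 3.5 cup × 11/9 × 328 g/cup ÷ 1000 g/kg ≈ 1.4 kg
mashed banana: (2 tbsp + 1 tsp = 7/3 tbsp) × 11/9 ÷ 16 tbsp/cup × 232 g/cup ≈ 41.4 g

brown sugar: 941.1 g; maple syrup: 1.2 cup; plain yogurt: 1.3 cup; honey: 2444.4 mL; molasses: 1.4 kg; mashed banana: 41.4 g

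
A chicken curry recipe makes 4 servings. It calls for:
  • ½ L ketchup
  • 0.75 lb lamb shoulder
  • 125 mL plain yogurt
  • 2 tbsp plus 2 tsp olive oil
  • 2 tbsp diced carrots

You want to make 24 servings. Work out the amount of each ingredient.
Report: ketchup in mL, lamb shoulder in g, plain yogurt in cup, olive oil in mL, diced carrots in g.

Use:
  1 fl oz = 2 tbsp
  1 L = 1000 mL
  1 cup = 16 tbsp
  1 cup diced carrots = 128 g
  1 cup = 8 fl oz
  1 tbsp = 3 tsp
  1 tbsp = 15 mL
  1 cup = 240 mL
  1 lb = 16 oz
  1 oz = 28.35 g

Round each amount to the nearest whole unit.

Scaling factor: 24/4 = 6.
ketchup: 0.5 L × 6 × 1000 mL/L = 3000 mL
lamb shoulder: 0.75 lb × 6 × 16 oz/lb × 28.35 g/oz ≈ 2041 g
plain yogurt: 125 mL × 6 ÷ 240 mL/cup ≈ 3 cup
olive oil: (2 tbsp + 2 tsp = 8/3 tbsp) × 6 × 15 mL/tbsp = 240 mL
diced carrots: 2 tbsp × 6 ÷ 16 tbsp/cup × 128 g/cup = 96 g

ketchup: 3000 mL; lamb shoulder: 2041 g; plain yogurt: 3 cup; olive oil: 240 mL; diced carrots: 96 g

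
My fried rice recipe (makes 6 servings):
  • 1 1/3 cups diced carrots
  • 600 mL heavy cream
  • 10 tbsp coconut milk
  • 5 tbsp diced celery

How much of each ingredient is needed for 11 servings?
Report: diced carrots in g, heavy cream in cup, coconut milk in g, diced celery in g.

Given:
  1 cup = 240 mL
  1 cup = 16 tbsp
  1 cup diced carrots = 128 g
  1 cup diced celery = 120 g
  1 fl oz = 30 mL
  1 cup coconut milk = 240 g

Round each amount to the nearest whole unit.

diced carrots: 313 g; heavy cream: 5 cup; coconut milk: 275 g; diced celery: 69 g

Scaling factor: 11/6.
diced carrots: 4/3 cup × 11/6 × 128 g/cup ≈ 313 g
heavy cream: 600 mL × 11/6 ÷ 240 mL/cup ≈ 5 cup
coconut milk: 10 tbsp × 11/6 ÷ 16 tbsp/cup × 240 g/cup = 275 g
diced celery: 5 tbsp × 11/6 ÷ 16 tbsp/cup × 120 g/cup ≈ 69 g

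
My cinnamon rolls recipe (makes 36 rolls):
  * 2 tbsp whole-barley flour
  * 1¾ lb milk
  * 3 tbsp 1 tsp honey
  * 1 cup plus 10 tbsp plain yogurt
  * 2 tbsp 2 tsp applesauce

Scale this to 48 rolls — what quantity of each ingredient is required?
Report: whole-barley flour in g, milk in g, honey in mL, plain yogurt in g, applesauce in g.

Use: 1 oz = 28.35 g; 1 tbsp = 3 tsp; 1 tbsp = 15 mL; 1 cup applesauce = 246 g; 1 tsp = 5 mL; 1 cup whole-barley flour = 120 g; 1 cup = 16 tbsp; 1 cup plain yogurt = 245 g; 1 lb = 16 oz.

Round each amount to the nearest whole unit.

Scaling factor: 48/36 = 4/3.
whole-barley flour: 2 tbsp × 4/3 ÷ 16 tbsp/cup × 120 g/cup = 20 g
milk: 1.75 lb × 4/3 × 16 oz/lb × 28.35 g/oz ≈ 1058 g
honey: (3 tbsp + 1 tsp = 10/3 tbsp) × 4/3 × 15 mL/tbsp ≈ 67 mL
plain yogurt: (1 cup + 10 tbsp = 1.625 cup) × 4/3 × 245 g/cup ≈ 531 g
applesauce: (2 tbsp + 2 tsp = 8/3 tbsp) × 4/3 ÷ 16 tbsp/cup × 246 g/cup ≈ 55 g

whole-barley flour: 20 g; milk: 1058 g; honey: 67 mL; plain yogurt: 531 g; applesauce: 55 g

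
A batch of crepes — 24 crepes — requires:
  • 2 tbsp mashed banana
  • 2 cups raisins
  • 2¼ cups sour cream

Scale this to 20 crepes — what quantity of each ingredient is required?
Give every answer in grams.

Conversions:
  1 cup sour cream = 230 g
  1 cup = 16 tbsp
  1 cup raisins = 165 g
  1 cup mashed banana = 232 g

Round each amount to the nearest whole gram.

mashed banana: 24 g; raisins: 275 g; sour cream: 431 g

Scaling factor: 20/24 = 5/6.
mashed banana: 2 tbsp × 5/6 ÷ 16 tbsp/cup × 232 g/cup ≈ 24 g
raisins: 2 cup × 5/6 × 165 g/cup = 275 g
sour cream: 2.25 cup × 5/6 × 230 g/cup ≈ 431 g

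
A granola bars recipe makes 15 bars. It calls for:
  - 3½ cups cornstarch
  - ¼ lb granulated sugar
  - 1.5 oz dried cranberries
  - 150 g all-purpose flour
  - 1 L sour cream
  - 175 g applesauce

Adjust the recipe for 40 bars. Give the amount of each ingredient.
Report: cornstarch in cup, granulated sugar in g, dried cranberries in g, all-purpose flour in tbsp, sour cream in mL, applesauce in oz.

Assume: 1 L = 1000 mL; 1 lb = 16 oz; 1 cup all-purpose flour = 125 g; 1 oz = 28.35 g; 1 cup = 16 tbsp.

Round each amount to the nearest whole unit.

cornstarch: 9 cup; granulated sugar: 302 g; dried cranberries: 113 g; all-purpose flour: 51 tbsp; sour cream: 2667 mL; applesauce: 16 oz

Scaling factor: 40/15 = 8/3.
cornstarch: 3.5 cup × 8/3 ≈ 9 cup
granulated sugar: 0.25 lb × 8/3 × 16 oz/lb × 28.35 g/oz ≈ 302 g
dried cranberries: 1.5 oz × 8/3 × 28.35 g/oz ≈ 113 g
all-purpose flour: 150 g × 8/3 ÷ 125 g/cup × 16 tbsp/cup ≈ 51 tbsp
sour cream: 1 L × 8/3 × 1000 mL/L ≈ 2667 mL
applesauce: 175 g × 8/3 ÷ 28.35 g/oz ≈ 16 oz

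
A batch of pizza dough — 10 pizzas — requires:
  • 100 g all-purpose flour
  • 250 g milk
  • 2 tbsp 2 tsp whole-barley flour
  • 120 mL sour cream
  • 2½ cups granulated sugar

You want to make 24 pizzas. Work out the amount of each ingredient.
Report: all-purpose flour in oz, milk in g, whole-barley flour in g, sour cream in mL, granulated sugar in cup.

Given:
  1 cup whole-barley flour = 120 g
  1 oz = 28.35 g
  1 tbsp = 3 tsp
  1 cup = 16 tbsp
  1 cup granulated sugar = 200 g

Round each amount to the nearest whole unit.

Scaling factor: 24/10 = 12/5 = 2.4.
all-purpose flour: 100 g × 12/5 ÷ 28.35 g/oz ≈ 8 oz
milk: 250 g × 12/5 = 600 g
whole-barley flour: (2 tbsp + 2 tsp = 8/3 tbsp) × 12/5 ÷ 16 tbsp/cup × 120 g/cup = 48 g
sour cream: 120 mL × 12/5 = 288 mL
granulated sugar: 2.5 cup × 12/5 = 6 cup

all-purpose flour: 8 oz; milk: 600 g; whole-barley flour: 48 g; sour cream: 288 mL; granulated sugar: 6 cup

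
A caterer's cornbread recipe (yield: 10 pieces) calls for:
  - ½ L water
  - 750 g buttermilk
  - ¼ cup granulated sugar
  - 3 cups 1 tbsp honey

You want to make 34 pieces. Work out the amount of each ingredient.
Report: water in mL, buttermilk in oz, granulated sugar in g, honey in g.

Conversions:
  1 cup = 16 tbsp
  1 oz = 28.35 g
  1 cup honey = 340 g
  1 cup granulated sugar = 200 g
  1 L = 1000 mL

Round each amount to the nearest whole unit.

water: 1700 mL; buttermilk: 90 oz; granulated sugar: 170 g; honey: 3540 g

Scaling factor: 34/10 = 17/5 = 3.4.
water: 0.5 L × 17/5 × 1000 mL/L = 1700 mL
buttermilk: 750 g × 17/5 ÷ 28.35 g/oz ≈ 90 oz
granulated sugar: 0.25 cup × 17/5 × 200 g/cup = 170 g
honey: (3 cup + 1 tbsp = 3.0625 cup) × 17/5 × 340 g/cup ≈ 3540 g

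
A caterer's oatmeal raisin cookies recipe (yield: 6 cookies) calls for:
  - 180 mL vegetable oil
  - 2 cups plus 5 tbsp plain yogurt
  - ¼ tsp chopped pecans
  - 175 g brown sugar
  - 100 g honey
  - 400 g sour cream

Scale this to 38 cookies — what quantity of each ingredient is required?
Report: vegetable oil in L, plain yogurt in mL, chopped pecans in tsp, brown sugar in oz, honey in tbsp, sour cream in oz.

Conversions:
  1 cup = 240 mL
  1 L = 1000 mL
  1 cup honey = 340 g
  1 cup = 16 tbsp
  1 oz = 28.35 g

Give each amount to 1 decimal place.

vegetable oil: 1.1 L; plain yogurt: 3515.0 mL; chopped pecans: 1.6 tsp; brown sugar: 39.1 oz; honey: 29.8 tbsp; sour cream: 89.4 oz

Scaling factor: 38/6 = 19/3.
vegetable oil: 180 mL × 19/3 ÷ 1000 mL/L ≈ 1.1 L
plain yogurt: (2 cup + 5 tbsp = 2.3125 cup) × 19/3 × 240 mL/cup = 3515.0 mL
chopped pecans: 0.25 tsp × 19/3 ≈ 1.6 tsp
brown sugar: 175 g × 19/3 ÷ 28.35 g/oz ≈ 39.1 oz
honey: 100 g × 19/3 ÷ 340 g/cup × 16 tbsp/cup ≈ 29.8 tbsp
sour cream: 400 g × 19/3 ÷ 28.35 g/oz ≈ 89.4 oz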